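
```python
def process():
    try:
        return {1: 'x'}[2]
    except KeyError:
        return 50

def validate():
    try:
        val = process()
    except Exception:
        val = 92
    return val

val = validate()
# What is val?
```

Step-by-step execution trace:
1. `validate()` calls `process()`.
2. In process: `{1: 'x'}[2]` raises KeyError; `except KeyError` catches it → returns 50.
3. In validate: `val = process()` → val = 50. No exception reaches validate.
4. `except Exception` is skipped; validate returns 50.
5. val = 50.
Result: 50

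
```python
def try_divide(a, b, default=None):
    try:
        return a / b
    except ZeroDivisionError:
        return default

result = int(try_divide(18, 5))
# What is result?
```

Step-by-step execution trace:
1. `try_divide(18, 5)` enters try: `return 18 / 5` → returns 3.6. No exception raised.
2. `except ZeroDivisionError` is skipped.
3. `int(3.6)` → 3 → result = 3.
Result: 3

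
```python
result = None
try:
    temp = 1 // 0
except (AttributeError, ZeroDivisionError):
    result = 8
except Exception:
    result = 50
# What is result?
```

Step-by-step execution trace:
1. `temp = 1 // 0` raises ZeroDivisionError.
2. `except (AttributeError, ZeroDivisionError)` matches (ZeroDivisionError is in the tuple) → result = 8.
3. `except Exception` is not reached.
Result: 8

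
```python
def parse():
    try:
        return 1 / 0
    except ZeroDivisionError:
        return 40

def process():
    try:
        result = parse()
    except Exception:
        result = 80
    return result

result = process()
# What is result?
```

Step-by-step execution trace:
1. `process()` calls `parse()`.
2. In parse: `1 / 0` raises ZeroDivisionError; `except ZeroDivisionError` catches it → returns 40.
3. In process: `result = parse()` → result = 40. No exception reaches process.
4. `except Exception` is skipped; process returns 40.
5. result = 40.
Result: 40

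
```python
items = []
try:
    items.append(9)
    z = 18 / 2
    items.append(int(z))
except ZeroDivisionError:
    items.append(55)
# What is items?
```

Step-by-step execution trace:
1. try: `items.append(9)` → items = [9].
2. `z = 18 / 2` → z = 9.0. No exception raised.
3. `items.append(int(z))` → items = [9, 9].
4. `except ZeroDivisionError` is skipped (no exception was raised).
Result: [9, 9]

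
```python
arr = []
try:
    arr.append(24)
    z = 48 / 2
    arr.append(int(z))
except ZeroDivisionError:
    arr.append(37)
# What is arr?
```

Step-by-step execution trace:
1. try: `arr.append(24)` → arr = [24].
2. `z = 48 / 2` → z = 24.0. No exception raised.
3. `arr.append(int(z))` → arr = [24, 24].
4. `except ZeroDivisionError` is skipped (no exception was raised).
Result: [24, 24]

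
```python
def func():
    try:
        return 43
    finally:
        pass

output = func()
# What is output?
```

Step-by-step execution trace:
1. `func()` enters try: `return 43` sets pending return value 43.
2. Before returning, `finally: pass` runs (no effect).
3. func() returns 43 → output = 43.
Result: 43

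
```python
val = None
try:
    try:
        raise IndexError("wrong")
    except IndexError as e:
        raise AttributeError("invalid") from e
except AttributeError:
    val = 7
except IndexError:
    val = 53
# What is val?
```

Step-by-step execution trace:
1. Inner try raises IndexError; inner `except IndexError as e` catches it.
2. `raise AttributeError(...) from e` raises AttributeError (IndexError is attached as __cause__, but only AttributeError is active).
3. Outer `except AttributeError` matches → val = 7.
4. `except IndexError` is not reached.
Result: 7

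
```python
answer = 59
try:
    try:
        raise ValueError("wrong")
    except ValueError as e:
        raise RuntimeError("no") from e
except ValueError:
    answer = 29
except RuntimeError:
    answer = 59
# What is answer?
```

Step-by-step execution trace:
1. Inner try raises ValueError; inner `except ValueError as e` catches it.
2. `raise RuntimeError(...) from e` raises RuntimeError (ValueError is attached as __cause__, but only RuntimeError is active).
3. Outer `except ValueError` does not match RuntimeError; skipped.
4. Outer `except RuntimeError` matches → answer = 59.
Result: 59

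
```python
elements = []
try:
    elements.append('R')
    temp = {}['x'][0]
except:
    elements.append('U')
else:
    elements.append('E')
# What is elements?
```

Step-by-step execution trace:
1. try: `elements.append('R')` → elements = ['R'].
2. `temp = {}['x'][0]` raises KeyError.
3. bare `except` matches → `elements.append('U')` → elements = ['R', 'U'].
4. `else` is skipped (an exception was raised).
Result: ['R', 'U']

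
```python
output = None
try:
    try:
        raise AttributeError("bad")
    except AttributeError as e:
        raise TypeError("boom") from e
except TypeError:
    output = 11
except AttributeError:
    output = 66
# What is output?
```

Step-by-step execution trace:
1. Inner try raises AttributeError; inner `except AttributeError as e` catches it.
2. `raise TypeError(...) from e` raises TypeError (AttributeError is attached as __cause__, but only TypeError is active).
3. Outer `except TypeError` matches → output = 11.
4. `except AttributeError` is not reached.
Result: 11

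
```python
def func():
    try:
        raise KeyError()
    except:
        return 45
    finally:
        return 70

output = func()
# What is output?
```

Step-by-step execution trace:
1. `func()` enters try: `raise KeyError()` raises KeyError.
2. bare `except` matches → `return 45` sets pending return value 45.
3. Before returning, `finally: return 70` runs and overrides the pending return.
4. func() returns 70 → output = 70.
Result: 70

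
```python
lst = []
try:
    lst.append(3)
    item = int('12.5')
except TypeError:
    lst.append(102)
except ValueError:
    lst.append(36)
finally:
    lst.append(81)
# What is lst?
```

Step-by-step execution trace:
1. try: `lst.append(3)` → lst = [3].
2. `item = int('12.5')` raises ValueError.
3. `except TypeError` does not match ValueError; skipped.
4. `except ValueError` matches → `lst.append(36)` → lst = [3, 36].
5. finally always runs: `lst.append(81)` → lst = [3, 36, 81].
Result: [3, 36, 81]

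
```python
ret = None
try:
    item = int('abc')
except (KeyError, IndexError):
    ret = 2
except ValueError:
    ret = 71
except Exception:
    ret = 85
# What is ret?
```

Step-by-step execution trace:
1. `item = int('abc')` raises ValueError.
2. `except (KeyError, IndexError)` does not match ValueError; skipped.
3. `except ValueError` matches (exact type match) → ret = 71.
4. `except Exception` is not reached.
Result: 71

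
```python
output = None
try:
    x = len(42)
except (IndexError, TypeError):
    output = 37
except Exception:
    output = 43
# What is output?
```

Step-by-step execution trace:
1. `x = len(42)` raises TypeError.
2. `except (IndexError, TypeError)` matches (TypeError is in the tuple) → output = 37.
3. `except Exception` is not reached.
Result: 37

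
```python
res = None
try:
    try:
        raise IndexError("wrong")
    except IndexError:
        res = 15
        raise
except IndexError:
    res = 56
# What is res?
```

Step-by-step execution trace:
1. Inner try: `raise IndexError("wrong")` raises IndexError.
2. Inner `except IndexError` matches → res = 15.
3. bare `raise` re-raises the same IndexError.
4. Outer `except IndexError` matches → res = 56.
Result: 56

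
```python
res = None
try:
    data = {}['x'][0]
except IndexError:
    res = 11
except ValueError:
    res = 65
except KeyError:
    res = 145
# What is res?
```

Step-by-step execution trace:
1. `data = {}['x'][0]` raises KeyError.
2. `except IndexError` does not match KeyError; skipped.
3. `except ValueError` does not match KeyError; skipped.
4. `except KeyError` matches → res = 145.
Result: 145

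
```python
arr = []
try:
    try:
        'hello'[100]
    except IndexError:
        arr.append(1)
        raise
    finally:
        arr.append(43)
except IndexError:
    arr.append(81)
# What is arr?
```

Step-by-step execution trace:
1. Inner try: `'hello'[100]` raises IndexError.
2. Inner `except IndexError` matches → `arr.append(1)` → arr = [1].
3. bare `raise` re-raises IndexError.
4. Inner `finally` runs during unwinding: `arr.append(43)` → arr = [1, 43].
5. Outer `except IndexError` matches → `arr.append(81)` → arr = [1, 43, 81].
Result: [1, 43, 81]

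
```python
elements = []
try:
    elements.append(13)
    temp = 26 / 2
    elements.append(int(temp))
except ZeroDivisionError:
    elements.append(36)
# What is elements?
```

Step-by-step execution trace:
1. try: `elements.append(13)` → elements = [13].
2. `temp = 26 / 2` → temp = 13.0. No exception raised.
3. `elements.append(int(temp))` → elements = [13, 13].
4. `except ZeroDivisionError` is skipped (no exception was raised).
Result: [13, 13]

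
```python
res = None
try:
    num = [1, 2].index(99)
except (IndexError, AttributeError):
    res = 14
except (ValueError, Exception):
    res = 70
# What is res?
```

Step-by-step execution trace:
1. `num = [1, 2].index(99)` raises ValueError.
2. `except (IndexError, AttributeError)` does not match ValueError; skipped.
3. `except (ValueError, Exception)` matches (ValueError is in the tuple) → res = 70.
Result: 70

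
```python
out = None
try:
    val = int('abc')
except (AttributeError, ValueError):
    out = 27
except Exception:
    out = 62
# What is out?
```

Step-by-step execution trace:
1. `val = int('abc')` raises ValueError.
2. `except (AttributeError, ValueError)` matches (ValueError is in the tuple) → out = 27.
3. `except Exception` is not reached.
Result: 27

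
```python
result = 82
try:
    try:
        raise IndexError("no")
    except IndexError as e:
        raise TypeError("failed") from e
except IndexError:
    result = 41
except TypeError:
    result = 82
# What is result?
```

Step-by-step execution trace:
1. Inner try raises IndexError; inner `except IndexError as e` catches it.
2. `raise TypeError(...) from e` raises TypeError (IndexError is attached as __cause__, but only TypeError is active).
3. Outer `except IndexError` does not match TypeError; skipped.
4. Outer `except TypeError` matches → result = 82.
Result: 82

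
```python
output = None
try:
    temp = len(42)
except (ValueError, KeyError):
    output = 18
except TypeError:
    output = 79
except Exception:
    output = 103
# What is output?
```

Step-by-step execution trace:
1. `temp = len(42)` raises TypeError.
2. `except (ValueError, KeyError)` does not match TypeError; skipped.
3. `except TypeError` matches (exact type match) → output = 79.
4. `except Exception` is not reached.
Result: 79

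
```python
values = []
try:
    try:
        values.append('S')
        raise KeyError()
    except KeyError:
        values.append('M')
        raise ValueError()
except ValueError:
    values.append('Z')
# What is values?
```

Step-by-step execution trace:
1. Inner try: `values.append('S')` → values = ['S'].
2. `raise KeyError()` raises KeyError.
3. Inner `except KeyError` matches → `values.append('M')` → values = ['S', 'M'].
4. `raise ValueError()` raises ValueError; propagates to outer try.
5. Outer `except ValueError` matches → `values.append('Z')` → values = ['S', 'M', 'Z'].
Result: ['S', 'M', 'Z']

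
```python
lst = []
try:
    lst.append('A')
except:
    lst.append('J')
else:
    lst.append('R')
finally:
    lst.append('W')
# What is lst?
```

Step-by-step execution trace:
1. try: `lst.append('A')` → lst = ['A']. No exception raised.
2. `except` is skipped.
3. `else` runs: `lst.append('R')` → lst = ['A', 'R'].
4. `finally` always runs: `lst.append('W')` → lst = ['A', 'R', 'W'].
Result: ['A', 'R', 'W']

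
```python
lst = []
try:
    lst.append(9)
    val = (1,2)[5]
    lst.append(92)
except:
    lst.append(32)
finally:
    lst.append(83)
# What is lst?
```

Step-by-step execution trace:
1. try: `lst.append(9)` → lst = [9].
2. `val = (1,2)[5]` raises IndexError; `lst.append(92)` is not reached.
3. bare `except` matches → `lst.append(32)` → lst = [9, 32].
4. finally always runs: `lst.append(83)` → lst = [9, 32, 83].
Result: [9, 32, 83]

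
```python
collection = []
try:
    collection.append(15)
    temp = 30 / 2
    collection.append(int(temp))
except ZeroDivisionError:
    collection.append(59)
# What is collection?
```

Step-by-step execution trace:
1. try: `collection.append(15)` → collection = [15].
2. `temp = 30 / 2` → temp = 15.0. No exception raised.
3. `collection.append(int(temp))` → collection = [15, 15].
4. `except ZeroDivisionError` is skipped (no exception was raised).
Result: [15, 15]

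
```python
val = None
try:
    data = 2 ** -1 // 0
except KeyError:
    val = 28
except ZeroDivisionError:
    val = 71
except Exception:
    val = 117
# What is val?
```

Step-by-step execution trace:
1. `data = 2 ** -1 // 0` raises ZeroDivisionError.
2. `except KeyError` does not match ZeroDivisionError; skipped.
3. `except ZeroDivisionError` matches → val = 71.
4. Remaining except clauses are skipped.
Result: 71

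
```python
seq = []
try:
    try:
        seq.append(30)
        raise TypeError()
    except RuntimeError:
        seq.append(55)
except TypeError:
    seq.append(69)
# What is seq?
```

Step-by-step execution trace:
1. Inner try: `seq.append(30)` → seq = [30].
2. `raise TypeError()` raises TypeError.
3. Inner `except RuntimeError` does not match TypeError; exception propagates to outer try.
4. Outer `except TypeError` matches → `seq.append(69)` → seq = [30, 69].
Result: [30, 69]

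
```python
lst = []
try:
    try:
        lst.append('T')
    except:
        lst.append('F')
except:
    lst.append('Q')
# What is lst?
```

Step-by-step execution trace:
1. Inner try: `lst.append('T')` → lst = ['T']. No exception raised.
2. Inner `except` is skipped.
3. Inner try completes normally; outer `except` is skipped.
Result: ['T']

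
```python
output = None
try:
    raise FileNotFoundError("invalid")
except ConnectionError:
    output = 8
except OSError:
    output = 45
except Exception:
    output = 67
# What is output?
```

Step-by-step execution trace:
1. `raise FileNotFoundError(...)` raises FileNotFoundError.
2. `except ConnectionError` does not match (FileNotFoundError is not a subclass of ConnectionError); skipped.
3. `except OSError` matches (FileNotFoundError is a subclass of OSError) → output = 45.
4. `except Exception` is not reached.
Result: 45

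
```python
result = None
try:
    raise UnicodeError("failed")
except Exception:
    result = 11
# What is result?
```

Step-by-step execution trace:
1. `raise UnicodeError(...)` raises UnicodeError.
2. `except Exception` matches (UnicodeError is a subclass of Exception) → result = 11.
Result: 11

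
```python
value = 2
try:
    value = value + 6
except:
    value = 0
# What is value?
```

Step-by-step execution trace:
1. value starts at 2.
2. try: `value = value + 6` → value = 8. No exception raised.
3. `except` is skipped.
Result: 8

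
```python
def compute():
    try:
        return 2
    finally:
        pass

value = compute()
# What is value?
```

Step-by-step execution trace:
1. `compute()` enters try: `return 2` sets pending return value 2.
2. Before returning, `finally: pass` runs (no effect).
3. compute() returns 2 → value = 2.
Result: 2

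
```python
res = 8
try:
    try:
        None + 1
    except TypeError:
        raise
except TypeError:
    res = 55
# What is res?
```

Step-by-step execution trace:
1. Inner try: `None + 1` raises TypeError.
2. Inner `except TypeError` matches; bare `raise` re-raises the same TypeError.
3. Outer `except TypeError` matches → res = 55.
Result: 55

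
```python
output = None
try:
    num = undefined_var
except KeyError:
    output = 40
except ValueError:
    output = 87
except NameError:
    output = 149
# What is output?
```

Step-by-step execution trace:
1. `num = undefined_var` raises NameError.
2. `except KeyError` does not match NameError; skipped.
3. `except ValueError` does not match NameError; skipped.
4. `except NameError` matches → output = 149.
Result: 149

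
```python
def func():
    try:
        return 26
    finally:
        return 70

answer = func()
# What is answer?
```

Step-by-step execution trace:
1. `func()` enters try: `return 26` sets pending return value 26.
2. Before returning, `finally: return 70` runs and overrides the pending return.
3. func() returns 70 → answer = 70.
Result: 70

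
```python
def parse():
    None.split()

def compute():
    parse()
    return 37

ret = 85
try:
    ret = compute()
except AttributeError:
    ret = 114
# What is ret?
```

Step-by-step execution trace:
1. ret starts at 85.
2. try: `compute()` calls `parse()`.
3. `parse()` evaluates `None.split()`, which raises AttributeError; it propagates through compute (uncaught).
4. `return 37` in compute is not reached; the assignment to ret does not complete.
5. `except AttributeError` matches → ret = 114.
Result: 114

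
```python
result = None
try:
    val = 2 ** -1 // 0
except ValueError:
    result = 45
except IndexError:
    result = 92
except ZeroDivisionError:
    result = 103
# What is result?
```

Step-by-step execution trace:
1. `val = 2 ** -1 // 0` raises ZeroDivisionError.
2. `except ValueError` does not match ZeroDivisionError; skipped.
3. `except IndexError` does not match ZeroDivisionError; skipped.
4. `except ZeroDivisionError` matches → result = 103.
Result: 103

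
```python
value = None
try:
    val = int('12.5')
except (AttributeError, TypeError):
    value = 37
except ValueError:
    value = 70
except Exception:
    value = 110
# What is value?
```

Step-by-step execution trace:
1. `val = int('12.5')` raises ValueError.
2. `except (AttributeError, TypeError)` does not match ValueError; skipped.
3. `except ValueError` matches (exact type match) → value = 70.
4. `except Exception` is not reached.
Result: 70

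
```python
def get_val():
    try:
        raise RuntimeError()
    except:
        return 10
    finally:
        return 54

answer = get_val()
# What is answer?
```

Step-by-step execution trace:
1. `get_val()` enters try: `raise RuntimeError()` raises RuntimeError.
2. bare `except` matches → `return 10` sets pending return value 10.
3. Before returning, `finally: return 54` runs and overrides the pending return.
4. get_val() returns 54 → answer = 54.
Result: 54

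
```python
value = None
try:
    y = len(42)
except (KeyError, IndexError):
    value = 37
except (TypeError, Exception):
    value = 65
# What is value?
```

Step-by-step execution trace:
1. `y = len(42)` raises TypeError.
2. `except (KeyError, IndexError)` does not match TypeError; skipped.
3. `except (TypeError, Exception)` matches (TypeError is in the tuple) → value = 65.
Result: 65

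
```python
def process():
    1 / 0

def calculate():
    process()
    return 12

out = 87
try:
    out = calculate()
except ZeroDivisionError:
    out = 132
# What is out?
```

Step-by-step execution trace:
1. out starts at 87.
2. try: `calculate()` calls `process()`.
3. `process()` evaluates `1 / 0`, which raises ZeroDivisionError; it propagates through calculate (uncaught).
4. `return 12` in calculate is not reached; the assignment to out does not complete.
5. `except ZeroDivisionError` matches → out = 132.
Result: 132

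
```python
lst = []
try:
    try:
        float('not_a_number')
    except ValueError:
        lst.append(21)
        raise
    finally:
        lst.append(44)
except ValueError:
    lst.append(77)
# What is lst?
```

Step-by-step execution trace:
1. Inner try: `float('not_a_number')` raises ValueError.
2. Inner `except ValueError` matches → `lst.append(21)` → lst = [21].
3. bare `raise` re-raises ValueError.
4. Inner `finally` runs during unwinding: `lst.append(44)` → lst = [21, 44].
5. Outer `except ValueError` matches → `lst.append(77)` → lst = [21, 44, 77].
Result: [21, 44, 77]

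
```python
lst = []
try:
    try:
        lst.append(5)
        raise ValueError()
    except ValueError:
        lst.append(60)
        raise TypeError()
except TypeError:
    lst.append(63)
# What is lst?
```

Step-by-step execution trace:
1. Inner try: `lst.append(5)` → lst = [5].
2. `raise ValueError()` raises ValueError.
3. Inner `except ValueError` matches → `lst.append(60)` → lst = [5, 60].
4. `raise TypeError()` raises TypeError; propagates to outer try.
5. Outer `except TypeError` matches → `lst.append(63)` → lst = [5, 60, 63].
Result: [5, 60, 63]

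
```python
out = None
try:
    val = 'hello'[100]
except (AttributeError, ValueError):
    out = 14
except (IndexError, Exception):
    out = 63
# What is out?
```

Step-by-step execution trace:
1. `val = 'hello'[100]` raises IndexError.
2. `except (AttributeError, ValueError)` does not match IndexError; skipped.
3. `except (IndexError, Exception)` matches (IndexError is in the tuple) → out = 63.
Result: 63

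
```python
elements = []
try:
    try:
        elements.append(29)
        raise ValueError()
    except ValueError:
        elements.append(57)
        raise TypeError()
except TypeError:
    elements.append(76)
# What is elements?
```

Step-by-step execution trace:
1. Inner try: `elements.append(29)` → elements = [29].
2. `raise ValueError()` raises ValueError.
3. Inner `except ValueError` matches → `elements.append(57)` → elements = [29, 57].
4. `raise TypeError()` raises TypeError; propagates to outer try.
5. Outer `except TypeError` matches → `elements.append(76)` → elements = [29, 57, 76].
Result: [29, 57, 76]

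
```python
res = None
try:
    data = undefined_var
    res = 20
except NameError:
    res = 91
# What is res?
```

Step-by-step execution trace:
1. `data = undefined_var` raises NameError.
2. `res = 20` is not reached.
3. `except NameError` matches → res = 91.
Result: 91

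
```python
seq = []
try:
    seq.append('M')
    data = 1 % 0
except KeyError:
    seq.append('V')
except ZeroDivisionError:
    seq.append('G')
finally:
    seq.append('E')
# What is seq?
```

Step-by-step execution trace:
1. try: `seq.append('M')` → seq = ['M'].
2. `data = 1 % 0` raises ZeroDivisionError.
3. `except KeyError` does not match ZeroDivisionError; skipped.
4. `except ZeroDivisionError` matches → `seq.append('G')` → seq = ['M', 'G'].
5. finally always runs: `seq.append('E')` → seq = ['M', 'G', 'E'].
Result: ['M', 'G', 'E']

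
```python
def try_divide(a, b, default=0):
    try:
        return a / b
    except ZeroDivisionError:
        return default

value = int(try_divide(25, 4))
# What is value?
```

Step-by-step execution trace:
1. `try_divide(25, 4)` enters try: `return 25 / 4` → returns 6.25. No exception raised.
2. `except ZeroDivisionError` is skipped.
3. `int(6.25)` → 6 → value = 6.
Result: 6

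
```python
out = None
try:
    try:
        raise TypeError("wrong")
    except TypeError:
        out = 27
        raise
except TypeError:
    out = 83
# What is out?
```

Step-by-step execution trace:
1. Inner try: `raise TypeError("wrong")` raises TypeError.
2. Inner `except TypeError` matches → out = 27.
3. bare `raise` re-raises the same TypeError.
4. Outer `except TypeError` matches → out = 83.
Result: 83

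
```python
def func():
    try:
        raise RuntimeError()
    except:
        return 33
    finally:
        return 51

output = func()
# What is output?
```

Step-by-step execution trace:
1. `func()` enters try: `raise RuntimeError()` raises RuntimeError.
2. bare `except` matches → `return 33` sets pending return value 33.
3. Before returning, `finally: return 51` runs and overrides the pending return.
4. func() returns 51 → output = 51.
Result: 51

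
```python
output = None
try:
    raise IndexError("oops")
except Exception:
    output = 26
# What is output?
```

Step-by-step execution trace:
1. `raise IndexError(...)` raises IndexError.
2. `except Exception` matches (IndexError is a subclass of Exception) → output = 26.
Result: 26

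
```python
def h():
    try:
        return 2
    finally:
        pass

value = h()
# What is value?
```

Step-by-step execution trace:
1. `h()` enters try: `return 2` sets pending return value 2.
2. Before returning, `finally: pass` runs (no effect).
3. h() returns 2 → value = 2.
Result: 2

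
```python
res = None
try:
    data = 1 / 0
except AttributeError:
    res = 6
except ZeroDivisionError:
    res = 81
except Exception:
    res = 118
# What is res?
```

Step-by-step execution trace:
1. `data = 1 / 0` raises ZeroDivisionError.
2. `except AttributeError` does not match ZeroDivisionError; skipped.
3. `except ZeroDivisionError` matches → res = 81.
4. Remaining except clauses are skipped.
Result: 81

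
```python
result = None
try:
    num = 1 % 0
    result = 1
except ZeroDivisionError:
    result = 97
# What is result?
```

Step-by-step execution trace:
1. `num = 1 % 0` raises ZeroDivisionError.
2. `result = 1` is not reached.
3. `except ZeroDivisionError` matches → result = 97.
Result: 97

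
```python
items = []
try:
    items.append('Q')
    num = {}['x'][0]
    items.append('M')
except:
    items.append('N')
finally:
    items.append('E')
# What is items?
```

Step-by-step execution trace:
1. try: `items.append('Q')` → items = ['Q'].
2. `num = {}['x'][0]` raises KeyError; `items.append('M')` is not reached.
3. bare `except` matches → `items.append('N')` → items = ['Q', 'N'].
4. finally always runs: `items.append('E')` → items = ['Q', 'N', 'E'].
Result: ['Q', 'N', 'E']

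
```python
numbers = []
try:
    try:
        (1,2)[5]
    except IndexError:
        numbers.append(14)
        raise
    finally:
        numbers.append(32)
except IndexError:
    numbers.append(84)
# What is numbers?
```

Step-by-step execution trace:
1. Inner try: `(1,2)[5]` raises IndexError.
2. Inner `except IndexError` matches → `numbers.append(14)` → numbers = [14].
3. bare `raise` re-raises IndexError.
4. Inner `finally` runs during unwinding: `numbers.append(32)` → numbers = [14, 32].
5. Outer `except IndexError` matches → `numbers.append(84)` → numbers = [14, 32, 84].
Result: [14, 32, 84]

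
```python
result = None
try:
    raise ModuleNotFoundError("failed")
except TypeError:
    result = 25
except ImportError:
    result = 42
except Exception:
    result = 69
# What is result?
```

Step-by-step execution trace:
1. `raise ModuleNotFoundError(...)` raises ModuleNotFoundError.
2. `except TypeError` does not match (ModuleNotFoundError is not a subclass of TypeError); skipped.
3. `except ImportError` matches (ModuleNotFoundError is a subclass of ImportError) → result = 42.
4. `except Exception` is not reached.
Result: 42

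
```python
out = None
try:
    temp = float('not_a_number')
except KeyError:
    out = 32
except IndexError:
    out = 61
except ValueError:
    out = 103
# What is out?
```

Step-by-step execution trace:
1. `temp = float('not_a_number')` raises ValueError.
2. `except KeyError` does not match ValueError; skipped.
3. `except IndexError` does not match ValueError; skipped.
4. `except ValueError` matches → out = 103.
Result: 103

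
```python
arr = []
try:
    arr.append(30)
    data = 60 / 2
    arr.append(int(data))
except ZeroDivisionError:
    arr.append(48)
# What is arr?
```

Step-by-step execution trace:
1. try: `arr.append(30)` → arr = [30].
2. `data = 60 / 2` → data = 30.0. No exception raised.
3. `arr.append(int(data))` → arr = [30, 30].
4. `except ZeroDivisionError` is skipped (no exception was raised).
Result: [30, 30]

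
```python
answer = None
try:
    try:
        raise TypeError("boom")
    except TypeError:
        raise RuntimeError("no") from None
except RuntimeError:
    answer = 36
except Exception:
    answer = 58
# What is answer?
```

Step-by-step execution trace:
1. Inner try raises TypeError; inner `except TypeError` catches it.
2. `raise RuntimeError(...) from None` raises RuntimeError (from None suppresses __context__, but the active exception is still RuntimeError).
3. Outer `except RuntimeError` matches → answer = 36.
4. `except Exception` is not reached.
Result: 36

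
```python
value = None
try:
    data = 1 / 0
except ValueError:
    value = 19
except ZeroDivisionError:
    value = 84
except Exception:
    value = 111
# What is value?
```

Step-by-step execution trace:
1. `data = 1 / 0` raises ZeroDivisionError.
2. `except ValueError` does not match ZeroDivisionError; skipped.
3. `except ZeroDivisionError` matches → value = 84.
4. Remaining except clauses are skipped.
Result: 84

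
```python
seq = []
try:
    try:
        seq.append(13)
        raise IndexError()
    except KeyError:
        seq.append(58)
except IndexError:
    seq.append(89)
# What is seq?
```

Step-by-step execution trace:
1. Inner try: `seq.append(13)` → seq = [13].
2. `raise IndexError()` raises IndexError.
3. Inner `except KeyError` does not match IndexError; exception propagates to outer try.
4. Outer `except IndexError` matches → `seq.append(89)` → seq = [13, 89].
Result: [13, 89]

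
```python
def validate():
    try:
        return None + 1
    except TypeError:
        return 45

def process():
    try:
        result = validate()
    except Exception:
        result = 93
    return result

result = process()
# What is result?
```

Step-by-step execution trace:
1. `process()` calls `validate()`.
2. In validate: `None + 1` raises TypeError; `except TypeError` catches it → returns 45.
3. In process: `result = validate()` → result = 45. No exception reaches process.
4. `except Exception` is skipped; process returns 45.
5. result = 45.
Result: 45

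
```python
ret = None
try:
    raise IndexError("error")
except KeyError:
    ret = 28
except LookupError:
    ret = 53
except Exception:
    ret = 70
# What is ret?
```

Step-by-step execution trace:
1. `raise IndexError(...)` raises IndexError.
2. `except KeyError` does not match (IndexError is not a subclass of KeyError); skipped.
3. `except LookupError` matches (IndexError is a subclass of LookupError) → ret = 53.
4. `except Exception` is not reached.
Result: 53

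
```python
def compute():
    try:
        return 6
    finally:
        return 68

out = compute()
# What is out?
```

Step-by-step execution trace:
1. `compute()` enters try: `return 6` sets pending return value 6.
2. Before returning, `finally: return 68` runs and overrides the pending return.
3. compute() returns 68 → out = 68.
Result: 68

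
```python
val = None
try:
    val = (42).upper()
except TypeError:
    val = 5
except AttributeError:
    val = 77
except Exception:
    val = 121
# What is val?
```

Step-by-step execution trace:
1. `val = (42).upper()` raises AttributeError.
2. `except TypeError` does not match AttributeError; skipped.
3. `except AttributeError` matches → val = 77.
4. Remaining except clauses are skipped.
Result: 77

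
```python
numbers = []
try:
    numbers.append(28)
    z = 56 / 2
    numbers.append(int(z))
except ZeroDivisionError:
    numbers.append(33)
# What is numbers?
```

Step-by-step execution trace:
1. try: `numbers.append(28)` → numbers = [28].
2. `z = 56 / 2` → z = 28.0. No exception raised.
3. `numbers.append(int(z))` → numbers = [28, 28].
4. `except ZeroDivisionError` is skipped (no exception was raised).
Result: [28, 28]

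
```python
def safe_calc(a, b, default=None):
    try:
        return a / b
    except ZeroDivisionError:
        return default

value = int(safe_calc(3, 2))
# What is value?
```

Step-by-step execution trace:
1. `safe_calc(3, 2)` enters try: `return 3 / 2` → returns 1.5. No exception raised.
2. `except ZeroDivisionError` is skipped.
3. `int(1.5)` → 1 → value = 1.
Result: 1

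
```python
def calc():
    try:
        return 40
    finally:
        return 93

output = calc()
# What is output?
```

Step-by-step execution trace:
1. `calc()` enters try: `return 40` sets pending return value 40.
2. Before returning, `finally: return 93` runs and overrides the pending return.
3. calc() returns 93 → output = 93.
Result: 93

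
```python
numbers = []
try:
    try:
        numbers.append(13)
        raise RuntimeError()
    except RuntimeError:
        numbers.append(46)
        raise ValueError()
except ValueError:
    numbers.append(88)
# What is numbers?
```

Step-by-step execution trace:
1. Inner try: `numbers.append(13)` → numbers = [13].
2. `raise RuntimeError()` raises RuntimeError.
3. Inner `except RuntimeError` matches → `numbers.append(46)` → numbers = [13, 46].
4. `raise ValueError()` raises ValueError; propagates to outer try.
5. Outer `except ValueError` matches → `numbers.append(88)` → numbers = [13, 46, 88].
Result: [13, 46, 88]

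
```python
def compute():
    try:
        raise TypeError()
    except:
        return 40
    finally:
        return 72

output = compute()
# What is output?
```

Step-by-step execution trace:
1. `compute()` enters try: `raise TypeError()` raises TypeError.
2. bare `except` matches → `return 40` sets pending return value 40.
3. Before returning, `finally: return 72` runs and overrides the pending return.
4. compute() returns 72 → output = 72.
Result: 72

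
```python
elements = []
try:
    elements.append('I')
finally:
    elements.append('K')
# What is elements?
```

Step-by-step execution trace:
1. try: `elements.append('I')` → elements = ['I'].
2. The try body completes without raising.
3. finally always runs: `elements.append('K')` → elements = ['I', 'K'].
Result: ['I', 'K']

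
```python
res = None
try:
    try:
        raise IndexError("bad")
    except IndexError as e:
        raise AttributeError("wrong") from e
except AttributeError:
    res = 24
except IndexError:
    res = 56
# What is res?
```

Step-by-step execution trace:
1. Inner try raises IndexError; inner `except IndexError as e` catches it.
2. `raise AttributeError(...) from e` raises AttributeError (IndexError is attached as __cause__, but only AttributeError is active).
3. Outer `except AttributeError` matches → res = 24.
4. `except IndexError` is not reached.
Result: 24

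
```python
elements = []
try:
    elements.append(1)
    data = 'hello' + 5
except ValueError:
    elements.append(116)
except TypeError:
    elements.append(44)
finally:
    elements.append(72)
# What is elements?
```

Step-by-step execution trace:
1. try: `elements.append(1)` → elements = [1].
2. `data = 'hello' + 5` raises TypeError.
3. `except ValueError` does not match TypeError; skipped.
4. `except TypeError` matches → `elements.append(44)` → elements = [1, 44].
5. finally always runs: `elements.append(72)` → elements = [1, 44, 72].
Result: [1, 44, 72]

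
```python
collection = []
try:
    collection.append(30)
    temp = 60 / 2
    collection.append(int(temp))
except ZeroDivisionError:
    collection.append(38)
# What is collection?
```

Step-by-step execution trace:
1. try: `collection.append(30)` → collection = [30].
2. `temp = 60 / 2` → temp = 30.0. No exception raised.
3. `collection.append(int(temp))` → collection = [30, 30].
4. `except ZeroDivisionError` is skipped (no exception was raised).
Result: [30, 30]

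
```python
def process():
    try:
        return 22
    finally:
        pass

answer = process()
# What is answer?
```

Step-by-step execution trace:
1. `process()` enters try: `return 22` sets pending return value 22.
2. Before returning, `finally: pass` runs (no effect).
3. process() returns 22 → answer = 22.
Result: 22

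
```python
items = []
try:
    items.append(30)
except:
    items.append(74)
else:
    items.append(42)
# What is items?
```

Step-by-step execution trace:
1. try: `items.append(30)` → items = [30]. No exception raised.
2. `except` is skipped.
3. `else` runs (try completed without exception): `items.append(42)` → items = [30, 42].
Result: [30, 42]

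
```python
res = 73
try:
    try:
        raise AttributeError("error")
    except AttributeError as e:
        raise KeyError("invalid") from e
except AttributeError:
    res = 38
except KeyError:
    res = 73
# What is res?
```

Step-by-step execution trace:
1. Inner try raises AttributeError; inner `except AttributeError as e` catches it.
2. `raise KeyError(...) from e` raises KeyError (AttributeError is attached as __cause__, but only KeyError is active).
3. Outer `except AttributeError` does not match KeyError; skipped.
4. Outer `except KeyError` matches → res = 73.
Result: 73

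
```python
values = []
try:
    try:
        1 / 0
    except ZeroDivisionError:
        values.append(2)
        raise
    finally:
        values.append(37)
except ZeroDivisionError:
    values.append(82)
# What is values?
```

Step-by-step execution trace:
1. Inner try: `1 / 0` raises ZeroDivisionError.
2. Inner `except ZeroDivisionError` matches → `values.append(2)` → values = [2].
3. bare `raise` re-raises ZeroDivisionError.
4. Inner `finally` runs during unwinding: `values.append(37)` → values = [2, 37].
5. Outer `except ZeroDivisionError` matches → `values.append(82)` → values = [2, 37, 82].
Result: [2, 37, 82]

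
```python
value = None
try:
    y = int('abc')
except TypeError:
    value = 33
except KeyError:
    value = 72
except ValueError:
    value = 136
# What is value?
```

Step-by-step execution trace:
1. `y = int('abc')` raises ValueError.
2. `except TypeError` does not match ValueError; skipped.
3. `except KeyError` does not match ValueError; skipped.
4. `except ValueError` matches → value = 136.
Result: 136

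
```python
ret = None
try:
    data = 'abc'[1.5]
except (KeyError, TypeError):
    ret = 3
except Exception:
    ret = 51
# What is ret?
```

Step-by-step execution trace:
1. `data = 'abc'[1.5]` raises TypeError.
2. `except (KeyError, TypeError)` matches (TypeError is in the tuple) → ret = 3.
3. `except Exception` is not reached.
Result: 3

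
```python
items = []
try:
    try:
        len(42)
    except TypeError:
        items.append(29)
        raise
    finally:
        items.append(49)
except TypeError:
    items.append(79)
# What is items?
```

Step-by-step execution trace:
1. Inner try: `len(42)` raises TypeError.
2. Inner `except TypeError` matches → `items.append(29)` → items = [29].
3. bare `raise` re-raises TypeError.
4. Inner `finally` runs during unwinding: `items.append(49)` → items = [29, 49].
5. Outer `except TypeError` matches → `items.append(79)` → items = [29, 49, 79].
Result: [29, 49, 79]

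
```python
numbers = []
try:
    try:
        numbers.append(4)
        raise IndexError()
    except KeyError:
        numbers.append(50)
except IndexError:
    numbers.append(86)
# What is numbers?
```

Step-by-step execution trace:
1. Inner try: `numbers.append(4)` → numbers = [4].
2. `raise IndexError()` raises IndexError.
3. Inner `except KeyError` does not match IndexError; exception propagates to outer try.
4. Outer `except IndexError` matches → `numbers.append(86)` → numbers = [4, 86].
Result: [4, 86]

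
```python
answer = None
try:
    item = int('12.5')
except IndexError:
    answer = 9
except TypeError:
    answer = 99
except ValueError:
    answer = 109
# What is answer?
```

Step-by-step execution trace:
1. `item = int('12.5')` raises ValueError.
2. `except IndexError` does not match ValueError; skipped.
3. `except TypeError` does not match ValueError; skipped.
4. `except ValueError` matches → answer = 109.
Result: 109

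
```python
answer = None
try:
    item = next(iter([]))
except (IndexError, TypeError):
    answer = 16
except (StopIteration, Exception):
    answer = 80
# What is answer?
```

Step-by-step execution trace:
1. `item = next(iter([]))` raises StopIteration.
2. `except (IndexError, TypeError)` does not match StopIteration; skipped.
3. `except (StopIteration, Exception)` matches (StopIteration is in the tuple) → answer = 80.
Result: 80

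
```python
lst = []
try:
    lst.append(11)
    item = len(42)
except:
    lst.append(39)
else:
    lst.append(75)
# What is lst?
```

Step-by-step execution trace:
1. try: `lst.append(11)` → lst = [11].
2. `item = len(42)` raises TypeError.
3. bare `except` matches → `lst.append(39)` → lst = [11, 39].
4. `else` is skipped (an exception was raised).
Result: [11, 39]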